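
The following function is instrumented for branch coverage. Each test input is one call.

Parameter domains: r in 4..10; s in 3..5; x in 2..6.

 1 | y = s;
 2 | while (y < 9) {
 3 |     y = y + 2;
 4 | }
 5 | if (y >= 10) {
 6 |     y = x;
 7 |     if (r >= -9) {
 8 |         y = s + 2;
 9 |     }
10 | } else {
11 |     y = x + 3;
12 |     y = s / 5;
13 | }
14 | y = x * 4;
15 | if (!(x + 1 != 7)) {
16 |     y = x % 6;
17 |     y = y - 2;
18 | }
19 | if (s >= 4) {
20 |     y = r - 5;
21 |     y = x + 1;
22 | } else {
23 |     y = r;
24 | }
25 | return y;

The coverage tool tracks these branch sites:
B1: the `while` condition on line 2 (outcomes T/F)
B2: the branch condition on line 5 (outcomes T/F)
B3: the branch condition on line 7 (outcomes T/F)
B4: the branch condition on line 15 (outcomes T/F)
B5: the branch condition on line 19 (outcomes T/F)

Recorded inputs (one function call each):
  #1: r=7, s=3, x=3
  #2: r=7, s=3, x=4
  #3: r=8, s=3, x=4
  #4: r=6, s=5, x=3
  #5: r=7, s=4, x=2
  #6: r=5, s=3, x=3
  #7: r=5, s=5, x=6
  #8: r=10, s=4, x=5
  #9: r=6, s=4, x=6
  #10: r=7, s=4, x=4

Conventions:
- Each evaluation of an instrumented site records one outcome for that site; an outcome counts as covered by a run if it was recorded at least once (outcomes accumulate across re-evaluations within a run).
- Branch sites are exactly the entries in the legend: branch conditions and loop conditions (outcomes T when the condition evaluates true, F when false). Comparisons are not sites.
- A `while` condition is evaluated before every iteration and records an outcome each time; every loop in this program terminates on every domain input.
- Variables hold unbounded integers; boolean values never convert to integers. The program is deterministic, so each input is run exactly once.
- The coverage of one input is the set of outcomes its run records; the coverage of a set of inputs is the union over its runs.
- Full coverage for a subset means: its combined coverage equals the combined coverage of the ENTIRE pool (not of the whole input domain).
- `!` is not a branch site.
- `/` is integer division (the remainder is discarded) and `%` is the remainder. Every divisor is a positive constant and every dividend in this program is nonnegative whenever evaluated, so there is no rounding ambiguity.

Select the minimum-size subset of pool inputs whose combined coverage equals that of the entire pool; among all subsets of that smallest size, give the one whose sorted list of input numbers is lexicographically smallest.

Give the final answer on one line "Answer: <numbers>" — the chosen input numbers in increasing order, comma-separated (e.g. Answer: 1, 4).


input #1 (r=7, s=3, x=3): events B1->T, B1->T, B1->T, B1->F, B2->F, B4->F, B5->F; covers B1=T, B1=F, B2=F, B4=F, B5=F
input #2 (r=7, s=3, x=4): events B1->T, B1->T, B1->T, B1->F, B2->F, B4->F, B5->F; covers B1=T, B1=F, B2=F, B4=F, B5=F
input #3 (r=8, s=3, x=4): events B1->T, B1->T, B1->T, B1->F, B2->F, B4->F, B5->F; covers B1=T, B1=F, B2=F, B4=F, B5=F
input #4 (r=6, s=5, x=3): events B1->T, B1->T, B1->F, B2->F, B4->F, B5->T; covers B1=T, B1=F, B2=F, B4=F, B5=T
input #5 (r=7, s=4, x=2): events B1->T, B1->T, B1->T, B1->F, B2->T, B3->T, B4->F, B5->T; covers B1=T, B1=F, B2=T, B3=T, B4=F, B5=T
input #6 (r=5, s=3, x=3): events B1->T, B1->T, B1->T, B1->F, B2->F, B4->F, B5->F; covers B1=T, B1=F, B2=F, B4=F, B5=F
input #7 (r=5, s=5, x=6): events B1->T, B1->T, B1->F, B2->F, B4->T, B5->T; covers B1=T, B1=F, B2=F, B4=T, B5=T
input #8 (r=10, s=4, x=5): events B1->T, B1->T, B1->T, B1->F, B2->T, B3->T, B4->F, B5->T; covers B1=T, B1=F, B2=T, B3=T, B4=F, B5=T
input #9 (r=6, s=4, x=6): events B1->T, B1->T, B1->T, B1->F, B2->T, B3->T, B4->T, B5->T; covers B1=T, B1=F, B2=T, B3=T, B4=T, B5=T
input #10 (r=7, s=4, x=4): events B1->T, B1->T, B1->T, B1->F, B2->T, B3->T, B4->F, B5->T; covers B1=T, B1=F, B2=T, B3=T, B4=F, B5=T
pool-wide coverage (9 outcomes): B1=T, B1=F, B2=T, B2=F, B3=T, B4=T, B4=F, B5=T, B5=F
checked all size-1 subsets: none covers 9 outcomes (max 6/9)
inputs {1, 9} (size 2) cover everything; no size-2 subset with a lexicographically smaller index list covers all 9
Answer: 1, 9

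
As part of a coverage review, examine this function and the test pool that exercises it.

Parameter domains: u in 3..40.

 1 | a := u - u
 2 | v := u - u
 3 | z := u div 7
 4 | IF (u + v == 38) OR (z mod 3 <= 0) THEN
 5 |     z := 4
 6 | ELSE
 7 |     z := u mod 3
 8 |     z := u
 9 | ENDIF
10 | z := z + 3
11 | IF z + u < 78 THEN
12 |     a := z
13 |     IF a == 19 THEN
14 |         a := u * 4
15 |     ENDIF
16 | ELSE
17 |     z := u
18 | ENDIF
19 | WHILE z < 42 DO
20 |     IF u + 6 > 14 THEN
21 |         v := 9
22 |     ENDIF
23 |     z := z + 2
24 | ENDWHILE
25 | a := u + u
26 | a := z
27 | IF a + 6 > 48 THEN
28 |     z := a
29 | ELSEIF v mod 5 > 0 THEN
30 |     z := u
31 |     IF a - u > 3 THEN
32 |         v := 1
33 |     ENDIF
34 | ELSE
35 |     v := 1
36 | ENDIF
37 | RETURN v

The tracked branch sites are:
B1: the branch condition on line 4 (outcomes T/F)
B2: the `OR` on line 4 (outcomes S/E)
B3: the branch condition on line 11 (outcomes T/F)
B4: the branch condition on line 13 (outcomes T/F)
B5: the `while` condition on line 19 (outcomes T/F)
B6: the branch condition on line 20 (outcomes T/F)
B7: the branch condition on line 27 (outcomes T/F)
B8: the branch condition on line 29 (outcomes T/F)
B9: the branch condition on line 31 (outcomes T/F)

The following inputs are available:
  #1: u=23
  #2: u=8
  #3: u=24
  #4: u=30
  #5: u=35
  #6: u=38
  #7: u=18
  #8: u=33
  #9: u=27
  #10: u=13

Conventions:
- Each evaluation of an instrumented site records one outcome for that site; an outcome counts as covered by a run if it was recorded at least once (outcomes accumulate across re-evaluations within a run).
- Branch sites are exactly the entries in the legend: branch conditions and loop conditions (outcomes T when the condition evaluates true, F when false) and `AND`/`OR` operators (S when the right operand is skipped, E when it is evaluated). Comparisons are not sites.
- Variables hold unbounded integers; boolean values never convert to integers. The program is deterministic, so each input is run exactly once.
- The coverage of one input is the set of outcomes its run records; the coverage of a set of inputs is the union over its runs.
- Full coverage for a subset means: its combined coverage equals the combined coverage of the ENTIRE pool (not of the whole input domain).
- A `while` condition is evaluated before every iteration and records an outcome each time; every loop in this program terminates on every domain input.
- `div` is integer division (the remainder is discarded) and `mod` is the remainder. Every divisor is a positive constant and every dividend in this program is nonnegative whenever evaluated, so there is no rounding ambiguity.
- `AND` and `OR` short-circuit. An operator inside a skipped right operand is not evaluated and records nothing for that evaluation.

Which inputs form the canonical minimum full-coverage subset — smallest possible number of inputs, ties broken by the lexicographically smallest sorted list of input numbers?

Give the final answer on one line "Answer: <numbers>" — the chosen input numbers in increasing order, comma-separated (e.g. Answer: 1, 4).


test 1 (u=23) fires B2->E, B1->T, B3->T, B4->F, B5->T, B6->T, B5->T, B6->T, B5->T, B6->T, B5->T, B6->T, B5->T, B6->T, ...; hits B1=T, B2=E, B3=T, B4=F, B5=T, B5=F, B6=T, B7=T
test 2 (u=8) fires B2->E, B1->F, B3->T, B4->F, B5->T, B6->F, B5->T, B6->F, B5->T, B6->F, B5->T, B6->F, B5->T, B6->F, ...; hits B1=F, B2=E, B3=T, B4=F, B5=T, B5=F, B6=F, B7=T
test 3 (u=24) fires B2->E, B1->T, B3->T, B4->F, B5->T, B6->T, B5->T, B6->T, B5->T, B6->T, B5->T, B6->T, B5->T, B6->T, ...; hits B1=T, B2=E, B3=T, B4=F, B5=T, B5=F, B6=T, B7=T
test 4 (u=30) fires B2->E, B1->F, B3->T, B4->F, B5->T, B6->T, B5->T, B6->T, B5->T, B6->T, B5->T, B6->T, B5->T, B6->T, ...; hits B1=F, B2=E, B3=T, B4=F, B5=T, B5=F, B6=T, B7=T
test 5 (u=35) fires B2->E, B1->F, B3->T, B4->F, B5->T, B6->T, B5->T, B6->T, B5->F, B7->F, B8->T, B9->T; hits B1=F, B2=E, B3=T, B4=F, B5=T, B5=F, B6=T, B7=F, B8=T, B9=T
test 6 (u=38) fires B2->S, B1->T, B3->T, B4->F, B5->T, B6->T, B5->T, B6->T, B5->T, B6->T, B5->T, B6->T, B5->T, B6->T, ...; hits B1=T, B2=S, B3=T, B4=F, B5=T, B5=F, B6=T, B7=T
test 7 (u=18) fires B2->E, B1->F, B3->T, B4->F, B5->T, B6->T, B5->T, B6->T, B5->T, B6->T, B5->T, B6->T, B5->T, B6->T, ...; hits B1=F, B2=E, B3=T, B4=F, B5=T, B5=F, B6=T, B7=T
test 8 (u=33) fires B2->E, B1->F, B3->T, B4->F, B5->T, B6->T, B5->T, B6->T, B5->T, B6->T, B5->F, B7->F, B8->T, B9->T; hits B1=F, B2=E, B3=T, B4=F, B5=T, B5=F, B6=T, B7=F, B8=T, B9=T
test 9 (u=27) fires B2->E, B1->T, B3->T, B4->F, B5->T, B6->T, B5->T, B6->T, B5->T, B6->T, B5->T, B6->T, B5->T, B6->T, ...; hits B1=T, B2=E, B3=T, B4=F, B5=T, B5=F, B6=T, B7=T
test 10 (u=13) fires B2->E, B1->F, B3->T, B4->F, B5->T, B6->T, B5->T, B6->T, B5->T, B6->T, B5->T, B6->T, B5->T, B6->T, ...; hits B1=F, B2=E, B3=T, B4=F, B5=T, B5=F, B6=T, B7=F, B8=T, B9=T
union over all inputs: B1=T, B1=F, B2=S, B2=E, B3=T, B4=F, B5=T, B5=F, B6=T, B6=F, B7=T, B7=F, B8=T, B9=T (14 outcomes)
checked all size-1 subsets: none covers 14 outcomes (max 10/14)
checked all size-2 subsets: none covers 14 outcomes (max 13/14)
inputs {2, 5, 6} (size 3) cover everything; no size-3 subset with a lexicographically smaller index list covers all 14
Answer: 2, 5, 6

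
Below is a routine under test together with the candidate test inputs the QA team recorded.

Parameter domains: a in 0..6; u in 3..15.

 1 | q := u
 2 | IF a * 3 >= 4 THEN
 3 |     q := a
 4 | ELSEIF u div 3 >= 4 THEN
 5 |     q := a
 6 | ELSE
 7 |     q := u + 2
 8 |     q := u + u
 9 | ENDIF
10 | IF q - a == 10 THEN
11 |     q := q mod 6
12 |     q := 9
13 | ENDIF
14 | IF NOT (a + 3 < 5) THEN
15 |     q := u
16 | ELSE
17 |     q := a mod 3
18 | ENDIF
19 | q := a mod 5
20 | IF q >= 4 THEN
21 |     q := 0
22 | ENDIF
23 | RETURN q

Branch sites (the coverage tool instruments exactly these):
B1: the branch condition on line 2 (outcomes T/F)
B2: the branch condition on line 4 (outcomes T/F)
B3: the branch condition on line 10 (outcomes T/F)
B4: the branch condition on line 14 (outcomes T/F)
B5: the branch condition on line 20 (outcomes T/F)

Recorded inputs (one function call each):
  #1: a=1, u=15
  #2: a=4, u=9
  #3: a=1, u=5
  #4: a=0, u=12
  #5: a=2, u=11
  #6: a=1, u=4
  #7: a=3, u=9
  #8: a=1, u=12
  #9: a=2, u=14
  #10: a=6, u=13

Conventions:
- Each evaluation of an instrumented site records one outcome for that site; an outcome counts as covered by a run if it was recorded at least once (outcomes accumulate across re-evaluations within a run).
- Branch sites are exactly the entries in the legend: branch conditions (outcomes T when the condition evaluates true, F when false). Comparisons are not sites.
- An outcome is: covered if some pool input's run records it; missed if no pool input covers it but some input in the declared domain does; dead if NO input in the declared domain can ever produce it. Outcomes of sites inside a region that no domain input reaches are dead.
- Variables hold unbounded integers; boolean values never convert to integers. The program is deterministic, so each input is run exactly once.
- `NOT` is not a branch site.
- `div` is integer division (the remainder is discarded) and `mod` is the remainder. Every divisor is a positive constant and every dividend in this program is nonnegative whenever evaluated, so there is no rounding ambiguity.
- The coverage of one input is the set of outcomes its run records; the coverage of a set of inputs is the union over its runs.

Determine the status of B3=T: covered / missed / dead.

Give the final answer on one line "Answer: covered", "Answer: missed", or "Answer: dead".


no pool input records B3=T
but domain input (a=0, u=5) does record it -> reachable, so missed
Answer: missed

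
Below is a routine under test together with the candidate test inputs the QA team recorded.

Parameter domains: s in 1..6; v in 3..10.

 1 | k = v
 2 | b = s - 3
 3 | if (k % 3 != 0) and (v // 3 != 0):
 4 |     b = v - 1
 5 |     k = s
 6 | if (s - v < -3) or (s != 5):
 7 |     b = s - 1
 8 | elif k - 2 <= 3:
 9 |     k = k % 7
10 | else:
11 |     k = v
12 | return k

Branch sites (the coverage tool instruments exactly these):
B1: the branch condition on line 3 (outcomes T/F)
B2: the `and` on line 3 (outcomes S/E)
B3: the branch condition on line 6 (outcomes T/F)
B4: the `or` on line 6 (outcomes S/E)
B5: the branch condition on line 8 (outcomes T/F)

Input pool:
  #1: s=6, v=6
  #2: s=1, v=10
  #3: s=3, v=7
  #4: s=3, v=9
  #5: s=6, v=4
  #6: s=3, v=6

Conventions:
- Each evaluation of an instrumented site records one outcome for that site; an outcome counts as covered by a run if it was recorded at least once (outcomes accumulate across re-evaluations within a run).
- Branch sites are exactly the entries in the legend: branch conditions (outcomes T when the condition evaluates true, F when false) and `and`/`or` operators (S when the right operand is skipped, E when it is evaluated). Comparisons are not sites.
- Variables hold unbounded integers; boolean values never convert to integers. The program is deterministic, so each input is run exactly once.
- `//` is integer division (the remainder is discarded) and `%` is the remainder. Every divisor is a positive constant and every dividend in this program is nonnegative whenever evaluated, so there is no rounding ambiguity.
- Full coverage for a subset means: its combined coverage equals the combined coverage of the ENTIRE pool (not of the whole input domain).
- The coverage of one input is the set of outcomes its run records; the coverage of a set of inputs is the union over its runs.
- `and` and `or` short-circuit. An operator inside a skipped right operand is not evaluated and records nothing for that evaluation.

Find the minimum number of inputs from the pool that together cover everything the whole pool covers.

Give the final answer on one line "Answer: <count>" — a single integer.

#1 (s=6, v=6) -> B2->S, B1->F, B4->E, B3->T; covered: B1=F, B2=S, B3=T, B4=E
#2 (s=1, v=10) -> B2->E, B1->T, B4->S, B3->T; covered: B1=T, B2=E, B3=T, B4=S
#3 (s=3, v=7) -> B2->E, B1->T, B4->S, B3->T; covered: B1=T, B2=E, B3=T, B4=S
#4 (s=3, v=9) -> B2->S, B1->F, B4->S, B3->T; covered: B1=F, B2=S, B3=T, B4=S
#5 (s=6, v=4) -> B2->E, B1->T, B4->E, B3->T; covered: B1=T, B2=E, B3=T, B4=E
#6 (s=3, v=6) -> B2->S, B1->F, B4->E, B3->T; covered: B1=F, B2=S, B3=T, B4=E
pool-wide coverage (7 outcomes): B1=T, B1=F, B2=S, B2=E, B3=T, B4=S, B4=E
no size-1 subset reaches all 7 outcomes (best union: 4/7)
size 2: inputs {1, 2} cover all 7 outcomes, and no lexicographically smaller subset of this size does

Answer: 2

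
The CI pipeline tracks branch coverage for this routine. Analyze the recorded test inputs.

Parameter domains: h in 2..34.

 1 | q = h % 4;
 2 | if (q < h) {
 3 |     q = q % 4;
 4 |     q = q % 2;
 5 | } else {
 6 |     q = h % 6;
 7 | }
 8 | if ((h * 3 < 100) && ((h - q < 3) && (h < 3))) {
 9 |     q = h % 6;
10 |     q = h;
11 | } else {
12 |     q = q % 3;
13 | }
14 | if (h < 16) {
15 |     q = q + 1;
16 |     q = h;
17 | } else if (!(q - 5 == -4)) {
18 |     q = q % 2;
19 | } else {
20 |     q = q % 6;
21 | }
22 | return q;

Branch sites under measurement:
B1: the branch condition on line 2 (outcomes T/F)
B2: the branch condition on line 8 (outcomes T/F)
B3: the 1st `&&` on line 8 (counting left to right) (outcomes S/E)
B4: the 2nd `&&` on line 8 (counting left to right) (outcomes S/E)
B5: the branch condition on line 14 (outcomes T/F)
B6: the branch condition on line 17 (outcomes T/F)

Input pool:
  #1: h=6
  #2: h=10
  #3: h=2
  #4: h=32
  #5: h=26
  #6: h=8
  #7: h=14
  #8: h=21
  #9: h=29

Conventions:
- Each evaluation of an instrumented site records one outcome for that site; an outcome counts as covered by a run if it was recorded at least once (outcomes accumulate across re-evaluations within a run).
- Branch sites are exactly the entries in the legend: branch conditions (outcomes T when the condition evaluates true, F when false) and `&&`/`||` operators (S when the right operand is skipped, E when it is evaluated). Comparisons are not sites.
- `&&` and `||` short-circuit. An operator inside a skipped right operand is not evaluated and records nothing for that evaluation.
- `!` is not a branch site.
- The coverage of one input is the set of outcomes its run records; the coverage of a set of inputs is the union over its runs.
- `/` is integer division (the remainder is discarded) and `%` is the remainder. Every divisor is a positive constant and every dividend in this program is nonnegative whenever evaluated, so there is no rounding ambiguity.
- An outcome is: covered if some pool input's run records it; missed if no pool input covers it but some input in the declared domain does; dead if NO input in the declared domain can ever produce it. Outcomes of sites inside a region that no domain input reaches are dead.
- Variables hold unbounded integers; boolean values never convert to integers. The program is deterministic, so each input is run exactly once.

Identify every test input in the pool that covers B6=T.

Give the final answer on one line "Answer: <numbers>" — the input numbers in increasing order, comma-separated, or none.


input #1 (h=6): does not produce B6=T
input #2 (h=10): does not produce B6=T
input #3 (h=2): does not produce B6=T
input #4 (h=32): produces B6=T
input #5 (h=26): produces B6=T
input #6 (h=8): does not produce B6=T
input #7 (h=14): does not produce B6=T
input #8 (h=21): does not produce B6=T
input #9 (h=29): does not produce B6=T
Answer: 4, 5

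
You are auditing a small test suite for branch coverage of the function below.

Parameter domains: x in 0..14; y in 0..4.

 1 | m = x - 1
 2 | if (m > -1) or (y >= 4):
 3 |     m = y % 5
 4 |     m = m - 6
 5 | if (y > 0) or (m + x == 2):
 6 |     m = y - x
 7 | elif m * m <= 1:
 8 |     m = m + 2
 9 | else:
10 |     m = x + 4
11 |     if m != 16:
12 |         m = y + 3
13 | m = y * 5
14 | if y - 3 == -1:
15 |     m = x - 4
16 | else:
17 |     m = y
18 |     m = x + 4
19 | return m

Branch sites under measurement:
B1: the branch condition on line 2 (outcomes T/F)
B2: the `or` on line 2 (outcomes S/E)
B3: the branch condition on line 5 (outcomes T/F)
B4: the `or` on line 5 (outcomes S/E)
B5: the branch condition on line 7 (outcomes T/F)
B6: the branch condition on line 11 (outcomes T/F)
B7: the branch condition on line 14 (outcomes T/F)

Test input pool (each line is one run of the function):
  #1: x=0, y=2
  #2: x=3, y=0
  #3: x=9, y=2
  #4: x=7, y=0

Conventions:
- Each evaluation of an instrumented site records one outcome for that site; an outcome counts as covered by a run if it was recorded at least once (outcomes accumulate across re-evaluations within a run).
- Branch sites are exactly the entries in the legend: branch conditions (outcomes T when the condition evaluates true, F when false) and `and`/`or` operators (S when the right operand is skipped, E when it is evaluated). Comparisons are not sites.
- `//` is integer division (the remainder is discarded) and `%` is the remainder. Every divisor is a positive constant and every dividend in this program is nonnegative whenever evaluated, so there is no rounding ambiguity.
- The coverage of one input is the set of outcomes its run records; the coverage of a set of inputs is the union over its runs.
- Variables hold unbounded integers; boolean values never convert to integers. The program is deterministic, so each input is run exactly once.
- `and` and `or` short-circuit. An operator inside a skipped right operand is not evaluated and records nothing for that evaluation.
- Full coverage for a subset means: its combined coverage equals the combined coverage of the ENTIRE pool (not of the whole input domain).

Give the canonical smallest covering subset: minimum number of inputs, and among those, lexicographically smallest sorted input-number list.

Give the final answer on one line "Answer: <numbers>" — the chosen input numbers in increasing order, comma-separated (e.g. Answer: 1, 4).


test 1 (x=0, y=2) hits B1=F, B2=E, B3=T, B4=S, B7=T
test 2 (x=3, y=0) hits B1=T, B2=S, B3=F, B4=E, B5=F, B6=T, B7=F
test 3 (x=9, y=2) hits B1=T, B2=S, B3=T, B4=S, B7=T
test 4 (x=7, y=0) hits B1=T, B2=S, B3=F, B4=E, B5=F, B6=T, B7=F
the full pool covers 12 outcomes: B1=T, B1=F, B2=S, B2=E, B3=T, B3=F, B4=S, B4=E, B5=F, B6=T, B7=T, B7=F
no size-1 subset reaches all 12 outcomes (best union: 7/12)
inputs {1, 2} (size 2) cover everything; no size-2 subset with a lexicographically smaller index list covers all 12
Answer: 1, 2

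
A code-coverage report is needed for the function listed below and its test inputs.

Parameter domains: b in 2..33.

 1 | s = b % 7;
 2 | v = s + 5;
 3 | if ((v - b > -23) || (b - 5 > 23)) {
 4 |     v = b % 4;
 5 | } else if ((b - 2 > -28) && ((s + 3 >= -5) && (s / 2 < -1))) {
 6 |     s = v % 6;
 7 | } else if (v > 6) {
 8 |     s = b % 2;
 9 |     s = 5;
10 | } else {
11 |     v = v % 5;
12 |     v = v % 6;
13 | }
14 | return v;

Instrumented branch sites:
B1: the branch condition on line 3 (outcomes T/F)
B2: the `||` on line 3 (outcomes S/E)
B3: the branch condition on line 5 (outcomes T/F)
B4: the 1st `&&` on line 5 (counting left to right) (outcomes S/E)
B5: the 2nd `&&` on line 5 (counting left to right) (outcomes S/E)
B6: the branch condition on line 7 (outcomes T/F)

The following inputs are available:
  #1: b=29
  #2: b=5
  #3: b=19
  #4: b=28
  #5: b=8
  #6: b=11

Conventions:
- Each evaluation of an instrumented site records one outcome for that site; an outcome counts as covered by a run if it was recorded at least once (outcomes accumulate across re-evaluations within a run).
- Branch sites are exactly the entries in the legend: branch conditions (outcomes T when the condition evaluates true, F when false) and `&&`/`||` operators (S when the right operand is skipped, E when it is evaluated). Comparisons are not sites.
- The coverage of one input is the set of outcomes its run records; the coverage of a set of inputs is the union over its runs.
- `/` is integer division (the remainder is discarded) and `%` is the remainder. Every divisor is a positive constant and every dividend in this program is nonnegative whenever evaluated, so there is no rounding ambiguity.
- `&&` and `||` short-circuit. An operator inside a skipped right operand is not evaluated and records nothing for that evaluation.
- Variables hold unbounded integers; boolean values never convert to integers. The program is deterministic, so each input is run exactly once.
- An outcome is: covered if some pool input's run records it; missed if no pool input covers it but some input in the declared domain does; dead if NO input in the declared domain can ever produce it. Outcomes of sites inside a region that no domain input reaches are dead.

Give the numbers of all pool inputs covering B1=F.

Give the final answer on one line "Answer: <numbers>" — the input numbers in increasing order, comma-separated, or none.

input #1 (b=29): does not record B1=F
input #2 (b=5): does not record B1=F
input #3 (b=19): does not record B1=F
input #4 (b=28): records B1=F
input #5 (b=8): does not record B1=F
input #6 (b=11): does not record B1=F

Answer: 4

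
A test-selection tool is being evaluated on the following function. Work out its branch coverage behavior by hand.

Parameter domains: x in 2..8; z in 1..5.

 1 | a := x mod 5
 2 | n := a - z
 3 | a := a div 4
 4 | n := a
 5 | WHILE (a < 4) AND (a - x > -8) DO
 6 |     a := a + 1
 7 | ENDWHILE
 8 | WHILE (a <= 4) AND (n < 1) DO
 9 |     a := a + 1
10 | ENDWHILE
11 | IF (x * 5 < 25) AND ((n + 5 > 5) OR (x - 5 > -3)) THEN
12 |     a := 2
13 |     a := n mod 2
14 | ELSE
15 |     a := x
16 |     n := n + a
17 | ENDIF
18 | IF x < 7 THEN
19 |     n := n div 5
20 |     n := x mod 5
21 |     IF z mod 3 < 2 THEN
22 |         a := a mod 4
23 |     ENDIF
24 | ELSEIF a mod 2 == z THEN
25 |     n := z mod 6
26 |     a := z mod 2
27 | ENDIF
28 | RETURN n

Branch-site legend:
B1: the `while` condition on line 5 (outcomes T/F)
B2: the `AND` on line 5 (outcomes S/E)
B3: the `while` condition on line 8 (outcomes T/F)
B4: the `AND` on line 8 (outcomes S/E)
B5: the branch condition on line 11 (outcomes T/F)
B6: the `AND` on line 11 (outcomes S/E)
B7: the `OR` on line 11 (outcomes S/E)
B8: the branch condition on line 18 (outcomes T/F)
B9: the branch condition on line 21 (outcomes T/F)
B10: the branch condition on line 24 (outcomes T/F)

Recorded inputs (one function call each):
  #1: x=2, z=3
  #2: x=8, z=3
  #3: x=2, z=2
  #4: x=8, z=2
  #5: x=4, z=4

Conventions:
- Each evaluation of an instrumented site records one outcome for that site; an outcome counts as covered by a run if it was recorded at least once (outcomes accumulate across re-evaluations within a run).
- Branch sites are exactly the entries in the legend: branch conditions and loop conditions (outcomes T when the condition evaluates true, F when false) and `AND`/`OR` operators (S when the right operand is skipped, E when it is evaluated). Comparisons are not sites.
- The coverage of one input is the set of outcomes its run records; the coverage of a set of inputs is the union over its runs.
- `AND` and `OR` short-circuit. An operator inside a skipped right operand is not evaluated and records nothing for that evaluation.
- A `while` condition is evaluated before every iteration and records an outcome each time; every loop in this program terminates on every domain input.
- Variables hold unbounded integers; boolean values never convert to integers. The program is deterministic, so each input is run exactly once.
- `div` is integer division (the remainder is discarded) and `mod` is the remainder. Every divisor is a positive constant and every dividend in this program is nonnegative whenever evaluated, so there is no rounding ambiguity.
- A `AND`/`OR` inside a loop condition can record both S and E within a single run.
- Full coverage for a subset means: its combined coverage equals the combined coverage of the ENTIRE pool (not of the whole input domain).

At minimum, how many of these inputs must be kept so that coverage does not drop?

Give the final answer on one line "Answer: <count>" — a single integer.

test 1 (x=2, z=3) fires B2->E, B1->T, B2->E, B1->T, B2->E, B1->T, B2->E, B1->T, B2->S, B1->F, B4->E, B3->T, B4->S, B3->F, ...; hits B1=T, B1=F, B2=S, B2=E, B3=T, B3=F, B4=S, B4=E, B5=F, B6=E, B7=E, B8=T, B9=T
test 2 (x=8, z=3) fires B2->E, B1->F, B4->E, B3->T, B4->E, B3->T, B4->E, B3->T, B4->E, B3->T, B4->E, B3->T, B4->S, B3->F, ...; hits B1=F, B2=E, B3=T, B3=F, B4=S, B4=E, B5=F, B6=S, B8=F, B10=F
test 3 (x=2, z=2) fires B2->E, B1->T, B2->E, B1->T, B2->E, B1->T, B2->E, B1->T, B2->S, B1->F, B4->E, B3->T, B4->S, B3->F, ...; hits B1=T, B1=F, B2=S, B2=E, B3=T, B3=F, B4=S, B4=E, B5=F, B6=E, B7=E, B8=T, B9=F
test 4 (x=8, z=2) fires B2->E, B1->F, B4->E, B3->T, B4->E, B3->T, B4->E, B3->T, B4->E, B3->T, B4->E, B3->T, B4->S, B3->F, ...; hits B1=F, B2=E, B3=T, B3=F, B4=S, B4=E, B5=F, B6=S, B8=F, B10=F
test 5 (x=4, z=4) fires B2->E, B1->T, B2->E, B1->T, B2->E, B1->T, B2->S, B1->F, B4->E, B3->F, B6->E, B7->S, B5->T, B8->T, ...; hits B1=T, B1=F, B2=S, B2=E, B3=F, B4=E, B5=T, B6=E, B7=S, B8=T, B9=T
the full pool covers 19 outcomes: B1=T, B1=F, B2=S, B2=E, B3=T, B3=F, B4=S, B4=E, B5=T, B5=F, B6=S, B6=E, B7=S, B7=E, B8=T, B8=F, B9=T, B9=F, B10=F
size 1 is not enough: best union over all size-1 subsets is 13/19
size 2 is not enough: best union over all size-2 subsets is 17/19
at size 3, {2, 3, 5} reaches all 19 outcomes; every lexicographically earlier size-3 subset fails

Answer: 3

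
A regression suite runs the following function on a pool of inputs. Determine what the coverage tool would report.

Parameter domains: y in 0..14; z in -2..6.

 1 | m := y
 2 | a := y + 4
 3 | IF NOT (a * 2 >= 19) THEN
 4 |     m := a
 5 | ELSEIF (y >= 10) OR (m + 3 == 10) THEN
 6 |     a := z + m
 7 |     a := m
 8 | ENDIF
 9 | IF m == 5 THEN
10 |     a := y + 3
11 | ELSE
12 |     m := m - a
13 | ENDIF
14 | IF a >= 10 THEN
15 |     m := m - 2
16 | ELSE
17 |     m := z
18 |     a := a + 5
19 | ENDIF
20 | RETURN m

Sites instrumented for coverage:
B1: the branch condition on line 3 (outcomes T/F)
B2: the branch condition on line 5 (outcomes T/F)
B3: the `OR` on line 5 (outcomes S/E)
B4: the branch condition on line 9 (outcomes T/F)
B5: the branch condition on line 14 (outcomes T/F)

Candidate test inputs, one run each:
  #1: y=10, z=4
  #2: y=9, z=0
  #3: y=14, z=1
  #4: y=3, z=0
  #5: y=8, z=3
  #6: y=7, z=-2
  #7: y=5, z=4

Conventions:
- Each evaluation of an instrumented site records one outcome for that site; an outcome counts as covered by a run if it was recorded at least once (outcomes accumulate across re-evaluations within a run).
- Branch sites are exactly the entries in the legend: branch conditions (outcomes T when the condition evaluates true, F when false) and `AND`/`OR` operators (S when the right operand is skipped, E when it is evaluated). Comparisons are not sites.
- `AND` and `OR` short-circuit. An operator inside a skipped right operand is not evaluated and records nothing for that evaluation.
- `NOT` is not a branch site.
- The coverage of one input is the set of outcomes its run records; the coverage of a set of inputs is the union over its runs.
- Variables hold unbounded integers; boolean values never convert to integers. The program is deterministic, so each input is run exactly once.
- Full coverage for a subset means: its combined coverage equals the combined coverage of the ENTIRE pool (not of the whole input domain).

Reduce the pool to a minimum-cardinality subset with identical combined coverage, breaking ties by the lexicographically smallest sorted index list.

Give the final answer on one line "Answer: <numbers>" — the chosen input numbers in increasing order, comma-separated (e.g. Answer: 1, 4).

#1 (y=10, z=4) -> B1->F, B3->S, B2->T, B4->F, B5->T; covered: B1=F, B2=T, B3=S, B4=F, B5=T
#2 (y=9, z=0) -> B1->F, B3->E, B2->F, B4->F, B5->T; covered: B1=F, B2=F, B3=E, B4=F, B5=T
#3 (y=14, z=1) -> B1->F, B3->S, B2->T, B4->F, B5->T; covered: B1=F, B2=T, B3=S, B4=F, B5=T
#4 (y=3, z=0) -> B1->T, B4->F, B5->F; covered: B1=T, B4=F, B5=F
#5 (y=8, z=3) -> B1->F, B3->E, B2->F, B4->F, B5->T; covered: B1=F, B2=F, B3=E, B4=F, B5=T
#6 (y=7, z=-2) -> B1->F, B3->E, B2->T, B4->F, B5->F; covered: B1=F, B2=T, B3=E, B4=F, B5=F
#7 (y=5, z=4) -> B1->T, B4->F, B5->F; covered: B1=T, B4=F, B5=F
the full pool covers 9 outcomes: B1=T, B1=F, B2=T, B2=F, B3=S, B3=E, B4=F, B5=T, B5=F
every size-1 subset falls short of the 9 outcomes (best: 5/9)
every size-2 subset falls short of the 9 outcomes (best: 7/9)
size 3: inputs {1, 2, 4} cover all 9 outcomes, and no lexicographically smaller subset of this size does

Answer: 1, 2, 4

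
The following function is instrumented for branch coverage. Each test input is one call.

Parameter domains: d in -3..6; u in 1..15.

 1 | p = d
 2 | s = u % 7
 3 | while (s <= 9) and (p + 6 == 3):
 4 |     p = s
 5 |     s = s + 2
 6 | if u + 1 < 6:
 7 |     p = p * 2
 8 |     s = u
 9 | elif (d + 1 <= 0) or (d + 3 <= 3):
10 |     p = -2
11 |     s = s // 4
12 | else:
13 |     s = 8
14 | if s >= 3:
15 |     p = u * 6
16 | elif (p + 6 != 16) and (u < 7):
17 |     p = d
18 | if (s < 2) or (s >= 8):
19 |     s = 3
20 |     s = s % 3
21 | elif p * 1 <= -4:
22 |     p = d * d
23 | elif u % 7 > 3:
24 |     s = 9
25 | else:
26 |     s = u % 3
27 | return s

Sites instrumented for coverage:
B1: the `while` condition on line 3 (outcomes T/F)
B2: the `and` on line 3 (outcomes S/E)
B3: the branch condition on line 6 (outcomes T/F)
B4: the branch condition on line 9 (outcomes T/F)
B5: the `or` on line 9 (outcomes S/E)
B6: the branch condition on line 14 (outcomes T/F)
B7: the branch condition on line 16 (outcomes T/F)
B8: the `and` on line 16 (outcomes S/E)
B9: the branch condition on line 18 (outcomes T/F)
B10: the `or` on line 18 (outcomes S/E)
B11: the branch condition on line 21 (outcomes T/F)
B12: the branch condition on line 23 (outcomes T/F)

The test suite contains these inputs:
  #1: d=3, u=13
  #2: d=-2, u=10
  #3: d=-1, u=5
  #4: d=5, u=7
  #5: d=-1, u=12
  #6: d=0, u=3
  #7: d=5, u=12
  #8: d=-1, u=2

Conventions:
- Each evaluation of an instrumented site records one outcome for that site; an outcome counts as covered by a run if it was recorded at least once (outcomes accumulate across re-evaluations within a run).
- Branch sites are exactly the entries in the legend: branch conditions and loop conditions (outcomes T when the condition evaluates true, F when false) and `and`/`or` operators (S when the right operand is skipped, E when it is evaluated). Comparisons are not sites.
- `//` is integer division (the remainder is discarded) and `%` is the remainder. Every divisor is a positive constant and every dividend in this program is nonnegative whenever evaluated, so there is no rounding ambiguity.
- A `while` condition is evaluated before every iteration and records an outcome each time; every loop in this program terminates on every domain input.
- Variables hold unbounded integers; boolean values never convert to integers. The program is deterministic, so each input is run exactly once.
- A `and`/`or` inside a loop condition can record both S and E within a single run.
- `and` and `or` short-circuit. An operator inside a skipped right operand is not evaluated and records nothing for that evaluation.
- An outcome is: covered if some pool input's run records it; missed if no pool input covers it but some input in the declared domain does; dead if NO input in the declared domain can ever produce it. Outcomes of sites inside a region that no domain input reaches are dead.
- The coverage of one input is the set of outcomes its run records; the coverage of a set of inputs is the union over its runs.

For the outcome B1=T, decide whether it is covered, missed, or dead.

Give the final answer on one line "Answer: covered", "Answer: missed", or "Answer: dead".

no pool input records B1=T
but domain input (d=-3, u=1) does record it -> reachable, so missed

Answer: missed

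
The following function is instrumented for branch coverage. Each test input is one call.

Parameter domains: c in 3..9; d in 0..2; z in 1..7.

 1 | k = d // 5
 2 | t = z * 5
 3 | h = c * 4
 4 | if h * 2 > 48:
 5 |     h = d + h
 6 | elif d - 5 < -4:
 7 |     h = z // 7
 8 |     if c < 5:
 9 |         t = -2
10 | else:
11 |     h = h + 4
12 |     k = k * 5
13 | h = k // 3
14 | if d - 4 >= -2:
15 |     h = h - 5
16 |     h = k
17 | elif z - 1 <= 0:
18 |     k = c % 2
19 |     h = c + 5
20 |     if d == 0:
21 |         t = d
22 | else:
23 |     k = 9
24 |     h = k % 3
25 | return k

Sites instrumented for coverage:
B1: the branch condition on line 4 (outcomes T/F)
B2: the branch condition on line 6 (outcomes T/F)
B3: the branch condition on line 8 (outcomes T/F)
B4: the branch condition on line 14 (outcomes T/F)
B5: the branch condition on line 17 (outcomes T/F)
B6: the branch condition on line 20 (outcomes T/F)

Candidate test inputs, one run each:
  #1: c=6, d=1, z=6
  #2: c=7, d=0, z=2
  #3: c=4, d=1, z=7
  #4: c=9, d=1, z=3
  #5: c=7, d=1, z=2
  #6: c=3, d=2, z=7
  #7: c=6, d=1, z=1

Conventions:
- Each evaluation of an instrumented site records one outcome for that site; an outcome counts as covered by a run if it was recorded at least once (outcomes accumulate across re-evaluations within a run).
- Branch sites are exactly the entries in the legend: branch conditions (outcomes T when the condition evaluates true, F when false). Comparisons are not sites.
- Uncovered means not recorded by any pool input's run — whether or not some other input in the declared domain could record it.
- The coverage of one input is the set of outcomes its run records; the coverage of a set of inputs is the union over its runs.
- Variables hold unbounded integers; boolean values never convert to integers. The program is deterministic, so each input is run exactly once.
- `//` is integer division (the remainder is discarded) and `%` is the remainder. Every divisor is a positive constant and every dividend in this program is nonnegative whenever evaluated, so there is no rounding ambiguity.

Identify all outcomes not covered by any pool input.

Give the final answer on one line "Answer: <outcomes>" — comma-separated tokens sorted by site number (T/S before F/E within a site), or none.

run #1 (c=6, d=1, z=6) runs B1->F, B2->F, B4->F, B5->F; records B1=F, B2=F, B4=F, B5=F
run #2 (c=7, d=0, z=2) runs B1->T, B4->F, B5->F; records B1=T, B4=F, B5=F
run #3 (c=4, d=1, z=7) runs B1->F, B2->F, B4->F, B5->F; records B1=F, B2=F, B4=F, B5=F
run #4 (c=9, d=1, z=3) runs B1->T, B4->F, B5->F; records B1=T, B4=F, B5=F
run #5 (c=7, d=1, z=2) runs B1->T, B4->F, B5->F; records B1=T, B4=F, B5=F
run #6 (c=3, d=2, z=7) runs B1->F, B2->F, B4->T; records B1=F, B2=F, B4=T
run #7 (c=6, d=1, z=1) runs B1->F, B2->F, B4->F, B5->T, B6->F; records B1=F, B2=F, B4=F, B5=T, B6=F
union over the pool: B1=T, B1=F, B2=F, B4=T, B4=F, B5=T, B5=F, B6=F
uncovered (4 of 12): B2=T, B3=T, B3=F, B6=T

Answer: B2=T, B3=T, B3=F, B6=T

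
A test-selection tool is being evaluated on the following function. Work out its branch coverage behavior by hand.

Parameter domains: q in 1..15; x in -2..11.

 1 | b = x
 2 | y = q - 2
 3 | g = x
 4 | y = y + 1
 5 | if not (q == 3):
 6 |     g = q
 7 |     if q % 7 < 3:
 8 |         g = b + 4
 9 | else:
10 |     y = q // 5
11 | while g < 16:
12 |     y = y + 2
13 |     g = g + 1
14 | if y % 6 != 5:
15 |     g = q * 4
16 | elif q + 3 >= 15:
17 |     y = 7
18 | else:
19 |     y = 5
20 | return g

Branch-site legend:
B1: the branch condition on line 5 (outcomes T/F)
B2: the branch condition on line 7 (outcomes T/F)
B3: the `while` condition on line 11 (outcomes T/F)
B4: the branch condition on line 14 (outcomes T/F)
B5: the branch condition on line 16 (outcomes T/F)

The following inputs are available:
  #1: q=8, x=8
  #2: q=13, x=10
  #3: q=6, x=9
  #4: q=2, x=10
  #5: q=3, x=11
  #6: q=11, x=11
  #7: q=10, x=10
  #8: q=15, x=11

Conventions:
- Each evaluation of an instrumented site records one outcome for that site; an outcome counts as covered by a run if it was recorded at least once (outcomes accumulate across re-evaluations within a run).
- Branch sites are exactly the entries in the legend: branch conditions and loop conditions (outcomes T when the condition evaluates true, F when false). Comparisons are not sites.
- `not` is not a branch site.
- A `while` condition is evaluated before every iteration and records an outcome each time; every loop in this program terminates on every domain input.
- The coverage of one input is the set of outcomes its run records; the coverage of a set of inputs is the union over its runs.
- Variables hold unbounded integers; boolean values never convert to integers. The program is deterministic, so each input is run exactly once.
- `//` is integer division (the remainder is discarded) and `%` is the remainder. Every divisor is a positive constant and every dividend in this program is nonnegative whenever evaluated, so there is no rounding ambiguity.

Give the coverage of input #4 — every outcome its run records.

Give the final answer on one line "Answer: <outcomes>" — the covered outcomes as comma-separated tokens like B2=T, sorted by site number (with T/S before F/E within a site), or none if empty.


Event log for input #4 (q=2, x=10):
  B1->T, B2->T, B3->T, B3->T, B3->F, B4->F, B5->F
distinct outcomes covered: B1=T, B2=T, B3=T, B3=F, B4=F, B5=F
Answer: B1=T, B2=T, B3=T, B3=F, B4=F, B5=F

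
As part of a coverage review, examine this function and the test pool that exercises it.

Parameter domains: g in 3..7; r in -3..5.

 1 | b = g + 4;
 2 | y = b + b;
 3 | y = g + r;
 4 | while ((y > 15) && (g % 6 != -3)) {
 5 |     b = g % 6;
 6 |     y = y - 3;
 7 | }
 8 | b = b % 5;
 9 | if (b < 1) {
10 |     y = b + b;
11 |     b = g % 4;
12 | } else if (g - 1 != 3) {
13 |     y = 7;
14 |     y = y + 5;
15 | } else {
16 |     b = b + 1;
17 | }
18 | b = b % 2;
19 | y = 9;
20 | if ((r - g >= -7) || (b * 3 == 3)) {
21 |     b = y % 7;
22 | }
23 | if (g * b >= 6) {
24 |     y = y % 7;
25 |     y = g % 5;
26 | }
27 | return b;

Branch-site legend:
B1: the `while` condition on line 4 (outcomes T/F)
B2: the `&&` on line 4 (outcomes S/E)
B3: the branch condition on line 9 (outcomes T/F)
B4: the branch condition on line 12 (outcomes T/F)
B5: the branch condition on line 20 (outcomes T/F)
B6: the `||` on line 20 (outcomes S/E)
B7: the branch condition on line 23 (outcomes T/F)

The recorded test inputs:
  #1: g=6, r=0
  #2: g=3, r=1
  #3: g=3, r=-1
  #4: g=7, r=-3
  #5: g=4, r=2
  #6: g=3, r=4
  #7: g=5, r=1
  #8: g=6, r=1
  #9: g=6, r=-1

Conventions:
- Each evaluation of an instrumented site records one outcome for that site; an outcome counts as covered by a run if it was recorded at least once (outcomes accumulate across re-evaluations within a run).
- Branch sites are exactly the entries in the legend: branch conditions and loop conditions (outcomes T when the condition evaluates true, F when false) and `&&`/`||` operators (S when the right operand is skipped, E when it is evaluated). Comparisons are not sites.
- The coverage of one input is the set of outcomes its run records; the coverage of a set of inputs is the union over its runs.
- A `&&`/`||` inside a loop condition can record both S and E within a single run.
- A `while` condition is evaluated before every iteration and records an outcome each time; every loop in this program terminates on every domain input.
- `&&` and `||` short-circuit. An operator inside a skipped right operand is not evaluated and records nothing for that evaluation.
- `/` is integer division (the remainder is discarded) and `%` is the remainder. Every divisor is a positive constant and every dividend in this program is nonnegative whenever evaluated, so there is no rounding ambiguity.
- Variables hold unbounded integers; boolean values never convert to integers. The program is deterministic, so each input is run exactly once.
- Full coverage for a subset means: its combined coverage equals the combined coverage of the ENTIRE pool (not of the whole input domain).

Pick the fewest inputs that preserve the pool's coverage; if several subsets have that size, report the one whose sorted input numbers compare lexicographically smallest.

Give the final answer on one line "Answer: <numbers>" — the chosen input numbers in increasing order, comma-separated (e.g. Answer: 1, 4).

run #1 (g=6, r=0) records B1=F, B2=S, B3=T, B5=T, B6=S, B7=T
run #2 (g=3, r=1) records B1=F, B2=S, B3=F, B4=T, B5=T, B6=S, B7=T
run #3 (g=3, r=-1) records B1=F, B2=S, B3=F, B4=T, B5=T, B6=S, B7=T
run #4 (g=7, r=-3) records B1=F, B2=S, B3=F, B4=T, B5=T, B6=E, B7=T
run #5 (g=4, r=2) records B1=F, B2=S, B3=F, B4=F, B5=T, B6=S, B7=T
run #6 (g=3, r=4) records B1=F, B2=S, B3=F, B4=T, B5=T, B6=S, B7=T
run #7 (g=5, r=1) records B1=F, B2=S, B3=F, B4=T, B5=T, B6=S, B7=T
run #8 (g=6, r=1) records B1=F, B2=S, B3=T, B5=T, B6=S, B7=T
run #9 (g=6, r=-1) records B1=F, B2=S, B3=T, B5=T, B6=S, B7=T
pool-wide coverage (10 outcomes): B1=F, B2=S, B3=T, B3=F, B4=T, B4=F, B5=T, B6=S, B6=E, B7=T
no size-1 subset reaches all 10 outcomes (best union: 7/10)
no size-2 subset reaches all 10 outcomes (best union: 9/10)
the canonical winner is {1, 4, 5}: size 3, full 10-outcome coverage, earliest index list among size-3 covers

Answer: 1, 4, 5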